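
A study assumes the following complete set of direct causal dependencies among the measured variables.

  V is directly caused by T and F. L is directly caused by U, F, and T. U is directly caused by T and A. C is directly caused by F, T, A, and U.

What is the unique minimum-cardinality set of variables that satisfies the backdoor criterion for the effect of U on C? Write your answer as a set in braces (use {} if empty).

{A, T}

Variables eligible for adjustment (non-descendants of U, excluding U and C): {A, F, T, V}.
Backdoor paths from U to C:
  P1: U <- T -> V <- F -> C
  P2: U <- T -> L <- F -> C
  P3: U <- T -> C
  P4: U <- A -> C
The empty set is not sufficient: P3 (U <- T -> C) has no collider blocking it and no conditioned non-collider, so it is open.
Try {A, T}:
  P1: blocked at fork node T ∈ conditioning set.
  P2: blocked at fork node T ∈ conditioning set.
  P3: blocked at fork node T ∈ conditioning set.
  P4: blocked at fork node A ∈ conditioning set.
{A, T} contains no descendant of U and blocks every backdoor path.
Every element of {A, T} is needed (dropping A leaves P4 open; dropping T leaves P3 open), so no proper subset is valid.
Among all size-2 subsets of the eligible variables, only {A, T} blocks every backdoor path, so it is the unique smallest valid adjustment set.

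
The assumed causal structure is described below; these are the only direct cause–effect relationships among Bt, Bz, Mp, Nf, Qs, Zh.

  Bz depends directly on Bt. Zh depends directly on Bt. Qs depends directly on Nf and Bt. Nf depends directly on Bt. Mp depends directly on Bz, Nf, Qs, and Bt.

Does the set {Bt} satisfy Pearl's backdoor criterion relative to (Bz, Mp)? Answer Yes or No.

Backdoor paths from Bz to Mp (paths whose first edge points into Bz):
  P1: Bz <- Bt -> Nf -> Qs -> Mp
  P2: Bz <- Bt -> Nf -> Mp
  P3: Bz <- Bt -> Qs <- Nf -> Mp
  P4: Bz <- Bt -> Qs -> Mp
  P5: Bz <- Bt -> Mp
Condition 1 (no descendant of Bz in the set): holds — descendants of Bz are {Mp}; none are in {Bt}.
Condition 2 (every backdoor path blocked by {Bt}):
  P1: blocked at fork node Bt ∈ conditioning set.
  P2: blocked at fork node Bt ∈ conditioning set.
  P3: blocked at fork node Bt ∈ conditioning set.
  P4: blocked at fork node Bt ∈ conditioning set.
  P5: blocked at fork node Bt ∈ conditioning set.
{Bt} satisfies the backdoor criterion.

Yes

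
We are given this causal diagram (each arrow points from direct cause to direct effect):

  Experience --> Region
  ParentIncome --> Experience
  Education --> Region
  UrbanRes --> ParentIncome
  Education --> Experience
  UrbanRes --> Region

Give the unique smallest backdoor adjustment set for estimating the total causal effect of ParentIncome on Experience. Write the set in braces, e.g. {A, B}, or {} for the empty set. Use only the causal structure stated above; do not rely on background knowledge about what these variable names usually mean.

{}

Variables eligible for adjustment (non-descendants of ParentIncome, excluding ParentIncome and Experience): {Education, UrbanRes}.
Backdoor paths from ParentIncome to Experience:
  P1: ParentIncome <- UrbanRes -> Region <- Education -> Experience
  P2: ParentIncome <- UrbanRes -> Region <- Experience
Each backdoor path contains an unconditioned collider, so every path is already blocked with the empty conditioning set:
  P1: blocked at collider Region (neither it nor any descendant is in the conditioning set).
  P2: blocked at collider Region (neither it nor any descendant is in the conditioning set).
The empty set is therefore the unique smallest valid set.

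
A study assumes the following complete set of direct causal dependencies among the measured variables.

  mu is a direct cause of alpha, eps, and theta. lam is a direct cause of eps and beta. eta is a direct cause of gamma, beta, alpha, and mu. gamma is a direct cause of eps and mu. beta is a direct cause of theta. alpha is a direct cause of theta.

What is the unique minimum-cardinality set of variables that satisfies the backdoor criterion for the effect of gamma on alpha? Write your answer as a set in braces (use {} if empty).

Variables eligible for adjustment (non-descendants of gamma, excluding gamma and alpha): {beta, eta, lam}.
Backdoor paths from gamma to alpha:
  P1: gamma <- eta -> beta <- lam -> eps <- mu -> alpha
  P2: gamma <- eta -> beta <- lam -> eps <- mu -> theta <- alpha
  P3: gamma <- eta -> beta -> theta <- mu -> alpha
  P4: gamma <- eta -> beta -> theta <- alpha
  P5: gamma <- eta -> mu -> alpha
  P6: gamma <- eta -> mu -> theta <- alpha
  P7: gamma <- eta -> mu -> eps <- lam -> beta -> theta <- alpha
  P8: gamma <- eta -> alpha
The empty set is not sufficient: P5 (gamma <- eta -> mu -> alpha) has no collider blocking it and no conditioned non-collider, so it is open.
Try {eta}:
  P1: blocked at fork node eta ∈ conditioning set.
  P2: blocked at fork node eta ∈ conditioning set.
  P3: blocked at fork node eta ∈ conditioning set.
  P4: blocked at fork node eta ∈ conditioning set.
  P5: blocked at fork node eta ∈ conditioning set.
  P6: blocked at fork node eta ∈ conditioning set.
  P7: blocked at fork node eta ∈ conditioning set.
  P8: blocked at fork node eta ∈ conditioning set.
{eta} contains no descendant of gamma and blocks every backdoor path.
No other singleton works — e.g. {lam} leaves P5 open — so {eta} is the unique smallest valid adjustment set.

{eta}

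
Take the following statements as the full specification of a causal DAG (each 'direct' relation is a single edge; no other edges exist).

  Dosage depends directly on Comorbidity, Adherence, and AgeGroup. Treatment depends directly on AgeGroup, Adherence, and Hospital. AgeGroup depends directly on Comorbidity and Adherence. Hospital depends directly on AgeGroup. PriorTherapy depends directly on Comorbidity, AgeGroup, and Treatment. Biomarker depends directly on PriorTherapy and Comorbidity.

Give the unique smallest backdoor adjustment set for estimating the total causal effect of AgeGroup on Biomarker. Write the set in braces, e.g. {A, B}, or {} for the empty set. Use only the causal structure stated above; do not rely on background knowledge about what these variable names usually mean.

Variables eligible for adjustment (non-descendants of AgeGroup, excluding AgeGroup and Biomarker): {Adherence, Comorbidity}.
Backdoor paths from AgeGroup to Biomarker:
  P1: AgeGroup <- Adherence -> Treatment -> PriorTherapy <- Comorbidity -> Biomarker
  P2: AgeGroup <- Adherence -> Treatment -> PriorTherapy -> Biomarker
  P3: AgeGroup <- Adherence -> Dosage <- Comorbidity -> PriorTherapy -> Biomarker
  P4: AgeGroup <- Adherence -> Dosage <- Comorbidity -> Biomarker
  P5: AgeGroup <- Comorbidity -> Dosage <- Adherence -> Treatment -> PriorTherapy -> Biomarker
  P6: AgeGroup <- Comorbidity -> PriorTherapy -> Biomarker
  P7: AgeGroup <- Comorbidity -> Biomarker
The empty set is not sufficient: P2 (AgeGroup <- Adherence -> Treatment -> PriorTherapy -> Biomarker) has no collider blocking it and no conditioned non-collider, so it is open.
Try {Adherence, Comorbidity}:
  P1: blocked at fork node Adherence ∈ conditioning set.
  P2: blocked at fork node Adherence ∈ conditioning set.
  P3: blocked at fork node Adherence ∈ conditioning set.
  P4: blocked at fork node Adherence ∈ conditioning set.
  P5: blocked at fork node Comorbidity ∈ conditioning set.
  P6: blocked at fork node Comorbidity ∈ conditioning set.
  P7: blocked at fork node Comorbidity ∈ conditioning set.
{Adherence, Comorbidity} contains no descendant of AgeGroup and blocks every backdoor path.
Every element of {Adherence, Comorbidity} is needed (dropping Adherence leaves P2 open; dropping Comorbidity leaves P6 open), so no proper subset is valid.
Among all size-2 subsets of the eligible variables, only {Adherence, Comorbidity} blocks every backdoor path, so it is the unique smallest valid adjustment set.

{Adherence, Comorbidity}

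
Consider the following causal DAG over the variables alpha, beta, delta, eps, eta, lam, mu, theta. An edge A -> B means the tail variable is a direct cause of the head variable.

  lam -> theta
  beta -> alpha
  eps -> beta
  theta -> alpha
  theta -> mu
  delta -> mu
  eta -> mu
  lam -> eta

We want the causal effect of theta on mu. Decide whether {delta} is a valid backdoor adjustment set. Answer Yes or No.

No

Backdoor paths from theta to mu (paths whose first edge points into theta):
  P1: theta <- lam -> eta -> mu
Condition 1 (no descendant of theta in the set): holds — descendants of theta are {alpha, mu}; none are in {delta}.
Condition 2 (every backdoor path blocked by {delta}):
  P1: open — no interior node is in the conditioning set.
{delta} does not satisfy the backdoor criterion.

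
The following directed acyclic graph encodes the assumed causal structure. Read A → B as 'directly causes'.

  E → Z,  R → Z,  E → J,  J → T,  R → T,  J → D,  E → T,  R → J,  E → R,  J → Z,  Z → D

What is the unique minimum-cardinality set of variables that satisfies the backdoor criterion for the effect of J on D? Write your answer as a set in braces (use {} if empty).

{E, R}

Variables eligible for adjustment (non-descendants of J, excluding J and D): {E, R}.
Backdoor paths from J to D:
  P1: J <- E -> R -> Z -> D
  P2: J <- E -> T <- R -> Z -> D
  P3: J <- E -> Z -> D
  P4: J <- R <- E -> Z -> D
  P5: J <- R -> T <- E -> Z -> D
  P6: J <- R -> Z -> D
The empty set is not sufficient: P1 (J <- E -> R -> Z -> D) has no collider blocking it and no conditioned non-collider, so it is open.
Try {E, R}:
  P1: blocked at fork node E ∈ conditioning set.
  P2: blocked at fork node E ∈ conditioning set.
  P3: blocked at fork node E ∈ conditioning set.
  P4: blocked at chain node R ∈ conditioning set.
  P5: blocked at fork node R ∈ conditioning set.
  P6: blocked at fork node R ∈ conditioning set.
{E, R} contains no descendant of J and blocks every backdoor path.
Every element of {E, R} is needed (dropping E leaves P3 open; dropping R leaves P6 open), so no proper subset is valid.
Among all size-2 subsets of the eligible variables, only {E, R} blocks every backdoor path, so it is the unique smallest valid adjustment set.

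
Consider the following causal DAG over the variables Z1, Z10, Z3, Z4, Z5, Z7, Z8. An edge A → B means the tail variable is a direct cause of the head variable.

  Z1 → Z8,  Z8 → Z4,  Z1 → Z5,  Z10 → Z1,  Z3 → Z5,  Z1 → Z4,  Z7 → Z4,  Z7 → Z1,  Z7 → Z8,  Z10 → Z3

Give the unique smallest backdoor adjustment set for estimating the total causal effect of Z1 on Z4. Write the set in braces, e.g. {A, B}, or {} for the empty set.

Variables eligible for adjustment (non-descendants of Z1, excluding Z1 and Z4): {Z10, Z3, Z7}.
Backdoor paths from Z1 to Z4:
  P1: Z1 <- Z7 -> Z8 -> Z4
  P2: Z1 <- Z7 -> Z4
The empty set is not sufficient: P1 (Z1 <- Z7 -> Z8 -> Z4) has no collider blocking it and no conditioned non-collider, so it is open.
Try {Z7}:
  P1: blocked at fork node Z7 ∈ conditioning set.
  P2: blocked at fork node Z7 ∈ conditioning set.
{Z7} contains no descendant of Z1 and blocks every backdoor path.
No other singleton works — e.g. {Z10} leaves P1 open — so {Z7} is the unique smallest valid adjustment set.

{Z7}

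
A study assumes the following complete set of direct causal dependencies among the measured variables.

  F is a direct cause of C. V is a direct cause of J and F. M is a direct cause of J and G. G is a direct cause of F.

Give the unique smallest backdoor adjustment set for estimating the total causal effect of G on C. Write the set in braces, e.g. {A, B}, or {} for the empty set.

{}

Variables eligible for adjustment (non-descendants of G, excluding G and C): {J, M, V}.
Backdoor paths from G to C:
  P1: G <- M -> J <- V -> F -> C
Each backdoor path contains an unconditioned collider, so every path is already blocked with the empty conditioning set:
  P1: blocked at collider J (neither it nor any descendant is in the conditioning set).
The empty set is therefore the unique smallest valid set.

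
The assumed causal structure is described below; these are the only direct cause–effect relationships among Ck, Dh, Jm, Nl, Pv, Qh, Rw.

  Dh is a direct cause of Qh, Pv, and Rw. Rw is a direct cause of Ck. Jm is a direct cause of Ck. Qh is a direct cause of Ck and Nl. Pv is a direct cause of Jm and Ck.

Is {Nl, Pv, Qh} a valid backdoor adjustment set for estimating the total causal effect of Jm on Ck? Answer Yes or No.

Backdoor paths from Jm to Ck (paths whose first edge points into Jm):
  P1: Jm <- Pv <- Dh -> Qh -> Ck
  P2: Jm <- Pv <- Dh -> Rw -> Ck
  P3: Jm <- Pv -> Ck
Condition 1 (no descendant of Jm in the set): holds — descendants of Jm are {Ck}; none are in {Nl, Pv, Qh}.
Condition 2 (every backdoor path blocked by {Nl, Pv, Qh}):
  P1: blocked at chain node Pv ∈ conditioning set.
  P2: blocked at chain node Pv ∈ conditioning set.
  P3: blocked at fork node Pv ∈ conditioning set.
{Nl, Pv, Qh} satisfies the backdoor criterion.

Yes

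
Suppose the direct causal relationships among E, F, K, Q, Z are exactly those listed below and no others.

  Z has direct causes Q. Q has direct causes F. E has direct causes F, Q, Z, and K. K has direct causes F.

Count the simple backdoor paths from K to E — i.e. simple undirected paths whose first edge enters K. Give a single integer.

3

A backdoor path from K to E is any simple undirected path whose first edge points into K (i.e. leaves K via a parent).
Parents of K: {F}.
Enumerating:
  P1: K <- F -> Q -> Z -> E
  P2: K <- F -> Q -> E
  P3: K <- F -> E
That exhausts the simple backdoor paths. Count: 3.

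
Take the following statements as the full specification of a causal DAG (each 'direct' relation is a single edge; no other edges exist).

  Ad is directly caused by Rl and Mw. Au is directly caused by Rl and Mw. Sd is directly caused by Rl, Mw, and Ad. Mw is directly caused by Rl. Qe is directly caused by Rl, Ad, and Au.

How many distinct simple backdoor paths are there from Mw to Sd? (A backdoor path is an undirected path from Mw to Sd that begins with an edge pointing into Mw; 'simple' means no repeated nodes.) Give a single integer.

A backdoor path from Mw to Sd is any simple undirected path whose first edge points into Mw (i.e. leaves Mw via a parent).
Parents of Mw: {Rl}.
Enumerating:
  P1: Mw <- Rl -> Au -> Qe <- Ad -> Sd
  P2: Mw <- Rl -> Ad -> Sd
  P3: Mw <- Rl -> Sd
  P4: Mw <- Rl -> Qe <- Ad -> Sd
That exhausts the simple backdoor paths. Count: 4.

4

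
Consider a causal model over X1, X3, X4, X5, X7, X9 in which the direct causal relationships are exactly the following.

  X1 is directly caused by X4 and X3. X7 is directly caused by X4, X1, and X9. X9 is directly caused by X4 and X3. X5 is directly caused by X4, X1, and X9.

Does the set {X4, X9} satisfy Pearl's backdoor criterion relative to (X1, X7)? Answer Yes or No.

Yes

Backdoor paths from X1 to X7 (paths whose first edge points into X1):
  P1: X1 <- X4 -> X9 -> X7
  P2: X1 <- X4 -> X5 <- X9 -> X7
  P3: X1 <- X4 -> X7
  P4: X1 <- X3 -> X9 <- X4 -> X7
  P5: X1 <- X3 -> X9 -> X5 <- X4 -> X7
  P6: X1 <- X3 -> X9 -> X7
Condition 1 (no descendant of X1 in the set): holds — descendants of X1 are {X5, X7}; none are in {X4, X9}.
Condition 2 (every backdoor path blocked by {X4, X9}):
  P1: blocked at fork node X4 ∈ conditioning set.
  P2: blocked at fork node X4 ∈ conditioning set.
  P3: blocked at fork node X4 ∈ conditioning set.
  P4: blocked at fork node X4 ∈ conditioning set.
  P5: blocked at chain node X9 ∈ conditioning set.
  P6: blocked at chain node X9 ∈ conditioning set.
{X4, X9} satisfies the backdoor criterion.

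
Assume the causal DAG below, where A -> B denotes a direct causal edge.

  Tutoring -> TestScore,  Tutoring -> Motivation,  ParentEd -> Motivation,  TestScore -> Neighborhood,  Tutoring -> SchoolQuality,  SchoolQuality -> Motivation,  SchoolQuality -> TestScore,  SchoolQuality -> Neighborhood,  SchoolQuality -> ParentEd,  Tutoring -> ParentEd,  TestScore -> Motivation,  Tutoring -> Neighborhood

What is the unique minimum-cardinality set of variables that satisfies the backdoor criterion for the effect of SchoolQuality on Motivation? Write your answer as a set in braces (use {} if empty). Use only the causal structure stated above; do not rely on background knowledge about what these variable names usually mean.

{Tutoring}

Variables eligible for adjustment (non-descendants of SchoolQuality, excluding SchoolQuality and Motivation): {Tutoring}.
Backdoor paths from SchoolQuality to Motivation:
  P1: SchoolQuality <- Tutoring -> TestScore -> Motivation
  P2: SchoolQuality <- Tutoring -> ParentEd -> Motivation
  P3: SchoolQuality <- Tutoring -> Neighborhood <- TestScore -> Motivation
  P4: SchoolQuality <- Tutoring -> Motivation
The empty set is not sufficient: P1 (SchoolQuality <- Tutoring -> TestScore -> Motivation) has no collider blocking it and no conditioned non-collider, so it is open.
Try {Tutoring}:
  P1: blocked at fork node Tutoring ∈ conditioning set.
  P2: blocked at fork node Tutoring ∈ conditioning set.
  P3: blocked at fork node Tutoring ∈ conditioning set.
  P4: blocked at fork node Tutoring ∈ conditioning set.
{Tutoring} contains no descendant of SchoolQuality and blocks every backdoor path.
{Tutoring} is the unique smallest valid adjustment set.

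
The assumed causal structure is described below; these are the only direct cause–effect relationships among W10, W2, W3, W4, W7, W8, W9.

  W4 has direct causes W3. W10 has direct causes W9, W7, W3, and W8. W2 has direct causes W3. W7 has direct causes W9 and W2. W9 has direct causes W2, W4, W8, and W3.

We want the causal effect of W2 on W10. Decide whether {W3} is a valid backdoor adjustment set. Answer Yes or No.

Yes

Backdoor paths from W2 to W10 (paths whose first edge points into W2):
  P1: W2 <- W3 -> W4 -> W9 <- W8 -> W10
  P2: W2 <- W3 -> W4 -> W9 -> W7 -> W10
  P3: W2 <- W3 -> W4 -> W9 -> W10
  P4: W2 <- W3 -> W9 <- W8 -> W10
  P5: W2 <- W3 -> W9 -> W7 -> W10
  P6: W2 <- W3 -> W9 -> W10
  P7: W2 <- W3 -> W10
Condition 1 (no descendant of W2 in the set): holds — descendants of W2 are {W10, W7, W9}; none are in {W3}.
Condition 2 (every backdoor path blocked by {W3}):
  P1: blocked at fork node W3 ∈ conditioning set.
  P2: blocked at fork node W3 ∈ conditioning set.
  P3: blocked at fork node W3 ∈ conditioning set.
  P4: blocked at fork node W3 ∈ conditioning set.
  P5: blocked at fork node W3 ∈ conditioning set.
  P6: blocked at fork node W3 ∈ conditioning set.
  P7: blocked at fork node W3 ∈ conditioning set.
{W3} satisfies the backdoor criterion.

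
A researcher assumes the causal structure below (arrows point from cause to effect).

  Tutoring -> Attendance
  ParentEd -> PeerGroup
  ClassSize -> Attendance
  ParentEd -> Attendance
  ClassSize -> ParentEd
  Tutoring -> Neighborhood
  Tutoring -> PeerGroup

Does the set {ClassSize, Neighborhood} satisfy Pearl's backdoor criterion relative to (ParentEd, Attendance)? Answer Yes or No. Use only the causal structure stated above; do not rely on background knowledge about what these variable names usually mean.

Yes

Backdoor paths from ParentEd to Attendance (paths whose first edge points into ParentEd):
  P1: ParentEd <- ClassSize -> Attendance
Condition 1 (no descendant of ParentEd in the set): holds — descendants of ParentEd are {Attendance, PeerGroup}; none are in {ClassSize, Neighborhood}.
Condition 2 (every backdoor path blocked by {ClassSize, Neighborhood}):
  P1: blocked at fork node ClassSize ∈ conditioning set.
{ClassSize, Neighborhood} satisfies the backdoor criterion.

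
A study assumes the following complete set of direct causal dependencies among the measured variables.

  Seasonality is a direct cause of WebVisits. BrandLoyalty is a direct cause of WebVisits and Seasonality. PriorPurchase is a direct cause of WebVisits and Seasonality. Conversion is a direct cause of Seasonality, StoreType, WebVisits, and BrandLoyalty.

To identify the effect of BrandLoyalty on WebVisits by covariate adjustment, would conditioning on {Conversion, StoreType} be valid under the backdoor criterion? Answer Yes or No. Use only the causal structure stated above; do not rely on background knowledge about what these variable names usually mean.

Yes

Backdoor paths from BrandLoyalty to WebVisits (paths whose first edge points into BrandLoyalty):
  P1: BrandLoyalty <- Conversion -> Seasonality <- PriorPurchase -> WebVisits
  P2: BrandLoyalty <- Conversion -> Seasonality -> WebVisits
  P3: BrandLoyalty <- Conversion -> WebVisits
Condition 1 (no descendant of BrandLoyalty in the set): holds — descendants of BrandLoyalty are {Seasonality, WebVisits}; none are in {Conversion, StoreType}.
Condition 2 (every backdoor path blocked by {Conversion, StoreType}):
  P1: blocked at fork node Conversion ∈ conditioning set.
  P2: blocked at fork node Conversion ∈ conditioning set.
  P3: blocked at fork node Conversion ∈ conditioning set.
{Conversion, StoreType} satisfies the backdoor criterion.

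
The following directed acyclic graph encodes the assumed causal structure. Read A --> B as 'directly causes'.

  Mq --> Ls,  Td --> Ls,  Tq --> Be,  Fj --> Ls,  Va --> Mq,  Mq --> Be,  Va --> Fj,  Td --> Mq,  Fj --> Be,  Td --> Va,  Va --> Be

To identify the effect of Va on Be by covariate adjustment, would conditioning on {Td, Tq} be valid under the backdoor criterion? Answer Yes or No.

Yes

Backdoor paths from Va to Be (paths whose first edge points into Va):
  P1: Va <- Td -> Mq -> Ls <- Fj -> Be
  P2: Va <- Td -> Mq -> Be
  P3: Va <- Td -> Ls <- Fj -> Be
  P4: Va <- Td -> Ls <- Mq -> Be
Condition 1 (no descendant of Va in the set): holds — descendants of Va are {Be, Fj, Ls, Mq}; none are in {Td, Tq}.
Condition 2 (every backdoor path blocked by {Td, Tq}):
  P1: blocked at fork node Td ∈ conditioning set.
  P2: blocked at fork node Td ∈ conditioning set.
  P3: blocked at fork node Td ∈ conditioning set.
  P4: blocked at fork node Td ∈ conditioning set.
{Td, Tq} satisfies the backdoor criterion.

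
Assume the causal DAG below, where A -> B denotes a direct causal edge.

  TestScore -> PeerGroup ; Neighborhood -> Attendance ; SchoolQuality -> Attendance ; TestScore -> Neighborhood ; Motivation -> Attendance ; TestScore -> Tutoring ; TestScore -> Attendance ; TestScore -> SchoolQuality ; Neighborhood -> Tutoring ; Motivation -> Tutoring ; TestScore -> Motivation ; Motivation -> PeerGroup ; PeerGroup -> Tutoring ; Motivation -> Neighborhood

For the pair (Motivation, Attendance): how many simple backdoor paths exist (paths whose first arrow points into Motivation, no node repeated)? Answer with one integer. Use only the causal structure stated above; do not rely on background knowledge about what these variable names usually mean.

A backdoor path from Motivation to Attendance is any simple undirected path whose first edge points into Motivation (i.e. leaves Motivation via a parent).
Parents of Motivation: {TestScore}.
Enumerating:
  P1: Motivation <- TestScore -> Neighborhood -> Attendance
  P2: Motivation <- TestScore -> PeerGroup -> Tutoring <- Neighborhood -> Attendance
  P3: Motivation <- TestScore -> Tutoring <- Neighborhood -> Attendance
  P4: Motivation <- TestScore -> SchoolQuality -> Attendance
  P5: Motivation <- TestScore -> Attendance
That exhausts the simple backdoor paths. Count: 5.

5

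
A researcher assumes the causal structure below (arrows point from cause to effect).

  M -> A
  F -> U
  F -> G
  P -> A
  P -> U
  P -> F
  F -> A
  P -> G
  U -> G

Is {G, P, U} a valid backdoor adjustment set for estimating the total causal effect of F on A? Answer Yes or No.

Backdoor paths from F to A (paths whose first edge points into F):
  P1: F <- P -> A
Condition 1 (no descendant of F in the set): FAILS — G and U are descendants of F.
Condition 2 (every backdoor path blocked by {G, P, U}):
  P1: blocked at fork node P ∈ conditioning set.
{G, P, U} does not satisfy the backdoor criterion.

No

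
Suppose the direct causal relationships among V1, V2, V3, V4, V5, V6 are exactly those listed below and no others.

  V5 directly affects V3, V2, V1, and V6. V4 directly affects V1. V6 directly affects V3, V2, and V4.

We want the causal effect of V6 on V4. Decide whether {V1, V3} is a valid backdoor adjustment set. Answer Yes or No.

No

Backdoor paths from V6 to V4 (paths whose first edge points into V6):
  P1: V6 <- V5 -> V1 <- V4
Condition 1 (no descendant of V6 in the set): FAILS — V1 and V3 are descendants of V6.
Condition 2 (every backdoor path blocked by {V1, V3}):
  P1: open — collider(s) V1 are conditioned on (or have a conditioned descendant) and no non-collider on the path is in the set.
{V1, V3} does not satisfy the backdoor criterion.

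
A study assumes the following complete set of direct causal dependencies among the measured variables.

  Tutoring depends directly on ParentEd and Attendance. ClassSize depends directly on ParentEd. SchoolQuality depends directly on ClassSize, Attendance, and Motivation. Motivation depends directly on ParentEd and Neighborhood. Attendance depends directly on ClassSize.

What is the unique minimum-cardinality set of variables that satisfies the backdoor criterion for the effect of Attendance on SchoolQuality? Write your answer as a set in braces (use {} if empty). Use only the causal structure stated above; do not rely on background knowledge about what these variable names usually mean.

Variables eligible for adjustment (non-descendants of Attendance, excluding Attendance and SchoolQuality): {ClassSize, Motivation, Neighborhood, ParentEd}.
Backdoor paths from Attendance to SchoolQuality:
  P1: Attendance <- ClassSize <- ParentEd -> Motivation -> SchoolQuality
  P2: Attendance <- ClassSize -> SchoolQuality
The empty set is not sufficient: P1 (Attendance <- ClassSize <- ParentEd -> Motivation -> SchoolQuality) has no collider blocking it and no conditioned non-collider, so it is open.
Try {ClassSize}:
  P1: blocked at chain node ClassSize ∈ conditioning set.
  P2: blocked at fork node ClassSize ∈ conditioning set.
{ClassSize} contains no descendant of Attendance and blocks every backdoor path.
No other singleton works — e.g. {ParentEd} leaves P2 open — so {ClassSize} is the unique smallest valid adjustment set.

{ClassSize}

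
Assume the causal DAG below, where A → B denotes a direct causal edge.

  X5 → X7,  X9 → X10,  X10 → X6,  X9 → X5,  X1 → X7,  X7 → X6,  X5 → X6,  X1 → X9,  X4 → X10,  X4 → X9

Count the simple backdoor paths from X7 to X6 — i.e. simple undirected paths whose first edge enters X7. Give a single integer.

6

A backdoor path from X7 to X6 is any simple undirected path whose first edge points into X7 (i.e. leaves X7 via a parent).
Parents of X7: {X1, X5}.
Enumerating:
  P1: X7 <- X1 -> X9 <- X4 -> X10 -> X6
  P2: X7 <- X1 -> X9 -> X10 -> X6
  P3: X7 <- X1 -> X9 -> X5 -> X6
  P4: X7 <- X5 <- X9 <- X4 -> X10 -> X6
  P5: X7 <- X5 <- X9 -> X10 -> X6
  P6: X7 <- X5 -> X6
That exhausts the simple backdoor paths. Count: 6.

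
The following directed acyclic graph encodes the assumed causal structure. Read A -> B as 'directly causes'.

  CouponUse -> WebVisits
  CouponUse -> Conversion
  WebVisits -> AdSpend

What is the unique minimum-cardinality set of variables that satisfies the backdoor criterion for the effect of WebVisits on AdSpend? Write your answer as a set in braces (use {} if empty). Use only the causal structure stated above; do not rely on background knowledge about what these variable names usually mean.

{}

Variables eligible for adjustment (non-descendants of WebVisits, excluding WebVisits and AdSpend): {Conversion, CouponUse}.
Backdoor paths from WebVisits to AdSpend:
  (none)
With no backdoor paths the empty set already satisfies the criterion, and it is trivially minimal.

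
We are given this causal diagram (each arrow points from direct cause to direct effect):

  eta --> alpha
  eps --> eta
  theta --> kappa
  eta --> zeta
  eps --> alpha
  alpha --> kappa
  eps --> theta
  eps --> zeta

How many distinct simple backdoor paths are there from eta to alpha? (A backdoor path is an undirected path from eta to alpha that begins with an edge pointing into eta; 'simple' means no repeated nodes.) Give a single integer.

2

A backdoor path from eta to alpha is any simple undirected path whose first edge points into eta (i.e. leaves eta via a parent).
Parents of eta: {eps}.
Enumerating:
  P1: eta <- eps -> theta -> kappa <- alpha
  P2: eta <- eps -> alpha
That exhausts the simple backdoor paths. Count: 2.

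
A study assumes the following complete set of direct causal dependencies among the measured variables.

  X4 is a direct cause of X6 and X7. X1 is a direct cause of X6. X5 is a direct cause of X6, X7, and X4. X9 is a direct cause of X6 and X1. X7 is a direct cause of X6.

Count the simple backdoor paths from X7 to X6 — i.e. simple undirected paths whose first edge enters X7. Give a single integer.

4

A backdoor path from X7 to X6 is any simple undirected path whose first edge points into X7 (i.e. leaves X7 via a parent).
Parents of X7: {X4, X5}.
Enumerating:
  P1: X7 <- X5 -> X4 -> X6
  P2: X7 <- X5 -> X6
  P3: X7 <- X4 <- X5 -> X6
  P4: X7 <- X4 -> X6
That exhausts the simple backdoor paths. Count: 4.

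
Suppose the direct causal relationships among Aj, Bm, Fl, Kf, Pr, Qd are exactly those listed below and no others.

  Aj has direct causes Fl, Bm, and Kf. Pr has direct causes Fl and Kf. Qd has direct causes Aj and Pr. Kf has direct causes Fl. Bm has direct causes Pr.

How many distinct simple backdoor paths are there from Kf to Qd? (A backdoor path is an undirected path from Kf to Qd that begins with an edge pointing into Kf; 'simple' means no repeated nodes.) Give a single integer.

A backdoor path from Kf to Qd is any simple undirected path whose first edge points into Kf (i.e. leaves Kf via a parent).
Parents of Kf: {Fl}.
Enumerating:
  P1: Kf <- Fl -> Pr -> Bm -> Aj -> Qd
  P2: Kf <- Fl -> Pr -> Qd
  P3: Kf <- Fl -> Aj <- Bm <- Pr -> Qd
  P4: Kf <- Fl -> Aj -> Qd
That exhausts the simple backdoor paths. Count: 4.

4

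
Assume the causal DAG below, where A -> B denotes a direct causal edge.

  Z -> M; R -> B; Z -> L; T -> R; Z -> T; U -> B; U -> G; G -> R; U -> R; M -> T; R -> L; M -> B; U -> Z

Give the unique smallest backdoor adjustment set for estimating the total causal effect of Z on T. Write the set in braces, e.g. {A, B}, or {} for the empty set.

{}

Variables eligible for adjustment (non-descendants of Z, excluding Z and T): {G, U}.
Backdoor paths from Z to T:
  P1: Z <- U -> G -> R <- T
  P2: Z <- U -> G -> R -> B <- M -> T
  P3: Z <- U -> R <- T
  P4: Z <- U -> R -> B <- M -> T
  P5: Z <- U -> B <- M -> T
  P6: Z <- U -> B <- R <- T
Each backdoor path contains an unconditioned collider, so every path is already blocked with the empty conditioning set:
  P1: blocked at collider R (neither it nor any descendant is in the conditioning set).
  P2: blocked at collider B (neither it nor any descendant is in the conditioning set).
  P3: blocked at collider R (neither it nor any descendant is in the conditioning set).
  P4: blocked at collider B (neither it nor any descendant is in the conditioning set).
  P5: blocked at collider B (neither it nor any descendant is in the conditioning set).
  P6: blocked at collider B (neither it nor any descendant is in the conditioning set).
The empty set is therefore the unique smallest valid set.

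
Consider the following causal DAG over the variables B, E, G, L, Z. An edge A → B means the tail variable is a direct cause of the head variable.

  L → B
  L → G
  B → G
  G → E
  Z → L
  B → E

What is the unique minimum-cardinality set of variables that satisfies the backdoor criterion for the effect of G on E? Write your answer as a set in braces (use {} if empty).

{B}

Variables eligible for adjustment (non-descendants of G, excluding G and E): {B, L, Z}.
Backdoor paths from G to E:
  P1: G <- L -> B -> E
  P2: G <- B -> E
The empty set is not sufficient: P1 (G <- L -> B -> E) has no collider blocking it and no conditioned non-collider, so it is open.
Try {B}:
  P1: blocked at chain node B ∈ conditioning set.
  P2: blocked at fork node B ∈ conditioning set.
{B} contains no descendant of G and blocks every backdoor path.
No other singleton works — e.g. {Z} leaves P1 open — so {B} is the unique smallest valid adjustment set.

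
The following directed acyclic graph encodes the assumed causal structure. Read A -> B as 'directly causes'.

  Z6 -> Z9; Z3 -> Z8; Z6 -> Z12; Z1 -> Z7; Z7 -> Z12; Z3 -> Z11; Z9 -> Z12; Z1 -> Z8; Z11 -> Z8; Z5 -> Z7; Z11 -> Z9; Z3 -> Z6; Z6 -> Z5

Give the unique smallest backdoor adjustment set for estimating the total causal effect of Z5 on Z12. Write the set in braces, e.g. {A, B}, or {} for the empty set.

{Z6}

Variables eligible for adjustment (non-descendants of Z5, excluding Z5 and Z12): {Z1, Z11, Z3, Z6, Z8, Z9}.
Backdoor paths from Z5 to Z12:
  P1: Z5 <- Z6 <- Z3 -> Z11 -> Z8 <- Z1 -> Z7 -> Z12
  P2: Z5 <- Z6 <- Z3 -> Z11 -> Z9 -> Z12
  P3: Z5 <- Z6 <- Z3 -> Z8 <- Z1 -> Z7 -> Z12
  P4: Z5 <- Z6 <- Z3 -> Z8 <- Z11 -> Z9 -> Z12
  P5: Z5 <- Z6 -> Z9 <- Z11 <- Z3 -> Z8 <- Z1 -> Z7 -> Z12
  P6: Z5 <- Z6 -> Z9 <- Z11 -> Z8 <- Z1 -> Z7 -> Z12
  P7: Z5 <- Z6 -> Z9 -> Z12
  P8: Z5 <- Z6 -> Z12
The empty set is not sufficient: P2 (Z5 <- Z6 <- Z3 -> Z11 -> Z9 -> Z12) has no collider blocking it and no conditioned non-collider, so it is open.
Try {Z6}:
  P1: blocked at chain node Z6 ∈ conditioning set.
  P2: blocked at chain node Z6 ∈ conditioning set.
  P3: blocked at chain node Z6 ∈ conditioning set.
  P4: blocked at chain node Z6 ∈ conditioning set.
  P5: blocked at fork node Z6 ∈ conditioning set.
  P6: blocked at fork node Z6 ∈ conditioning set.
  P7: blocked at fork node Z6 ∈ conditioning set.
  P8: blocked at fork node Z6 ∈ conditioning set.
{Z6} contains no descendant of Z5 and blocks every backdoor path.
No other singleton works — e.g. {Z3} leaves P7 open — so {Z6} is the unique smallest valid adjustment set.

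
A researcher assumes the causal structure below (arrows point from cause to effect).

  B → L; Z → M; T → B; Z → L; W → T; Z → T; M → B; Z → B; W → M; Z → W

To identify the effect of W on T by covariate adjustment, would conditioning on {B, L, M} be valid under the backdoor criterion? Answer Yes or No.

Backdoor paths from W to T (paths whose first edge points into W):
  P1: W <- Z -> T
  P2: W <- Z -> M -> B <- T
  P3: W <- Z -> B <- T
  P4: W <- Z -> L <- B <- T
Condition 1 (no descendant of W in the set): FAILS — B, L, and M are descendants of W.
Condition 2 (every backdoor path blocked by {B, L, M}):
  P1: open — no interior node is in the conditioning set.
  P2: blocked at chain node M ∈ conditioning set.
  P3: open — collider(s) B are conditioned on (or have a conditioned descendant) and no non-collider on the path is in the set.
  P4: blocked at chain node B ∈ conditioning set.
{B, L, M} does not satisfy the backdoor criterion.

No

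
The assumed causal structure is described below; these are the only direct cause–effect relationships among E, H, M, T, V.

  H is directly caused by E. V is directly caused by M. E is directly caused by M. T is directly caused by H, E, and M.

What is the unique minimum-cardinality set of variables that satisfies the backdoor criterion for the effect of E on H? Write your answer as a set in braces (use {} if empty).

Variables eligible for adjustment (non-descendants of E, excluding E and H): {M, V}.
Backdoor paths from E to H:
  P1: E <- M -> T <- H
Each backdoor path contains an unconditioned collider, so every path is already blocked with the empty conditioning set:
  P1: blocked at collider T (neither it nor any descendant is in the conditioning set).
The empty set is therefore the unique smallest valid set.

{}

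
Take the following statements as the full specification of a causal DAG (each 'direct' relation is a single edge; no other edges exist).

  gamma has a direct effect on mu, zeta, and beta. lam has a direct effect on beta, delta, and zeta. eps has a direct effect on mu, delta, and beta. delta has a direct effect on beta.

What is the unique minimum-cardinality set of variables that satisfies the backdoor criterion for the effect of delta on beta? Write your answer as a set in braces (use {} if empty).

{eps, lam}

Variables eligible for adjustment (non-descendants of delta, excluding delta and beta): {eps, gamma, lam, mu, zeta}.
Backdoor paths from delta to beta:
  P1: delta <- eps -> mu <- gamma -> zeta <- lam -> beta
  P2: delta <- eps -> mu <- gamma -> beta
  P3: delta <- eps -> beta
  P4: delta <- lam -> zeta <- gamma -> mu <- eps -> beta
  P5: delta <- lam -> zeta <- gamma -> beta
  P6: delta <- lam -> beta
The empty set is not sufficient: P3 (delta <- eps -> beta) has no collider blocking it and no conditioned non-collider, so it is open.
Try {eps, lam}:
  P1: blocked at fork node eps ∈ conditioning set.
  P2: blocked at fork node eps ∈ conditioning set.
  P3: blocked at fork node eps ∈ conditioning set.
  P4: blocked at fork node lam ∈ conditioning set.
  P5: blocked at fork node lam ∈ conditioning set.
  P6: blocked at fork node lam ∈ conditioning set.
{eps, lam} contains no descendant of delta and blocks every backdoor path.
Every element of {eps, lam} is needed (dropping eps leaves P3 open; dropping lam leaves P6 open), so no proper subset is valid.
Among all size-2 subsets of the eligible variables, only {eps, lam} blocks every backdoor path, so it is the unique smallest valid adjustment set.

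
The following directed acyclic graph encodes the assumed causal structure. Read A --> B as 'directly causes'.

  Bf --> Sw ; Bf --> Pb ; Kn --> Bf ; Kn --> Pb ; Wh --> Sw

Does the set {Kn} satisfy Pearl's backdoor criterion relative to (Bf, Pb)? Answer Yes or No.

Backdoor paths from Bf to Pb (paths whose first edge points into Bf):
  P1: Bf <- Kn -> Pb
Condition 1 (no descendant of Bf in the set): holds — descendants of Bf are {Pb, Sw}; none are in {Kn}.
Condition 2 (every backdoor path blocked by {Kn}):
  P1: blocked at fork node Kn ∈ conditioning set.
{Kn} satisfies the backdoor criterion.

Yes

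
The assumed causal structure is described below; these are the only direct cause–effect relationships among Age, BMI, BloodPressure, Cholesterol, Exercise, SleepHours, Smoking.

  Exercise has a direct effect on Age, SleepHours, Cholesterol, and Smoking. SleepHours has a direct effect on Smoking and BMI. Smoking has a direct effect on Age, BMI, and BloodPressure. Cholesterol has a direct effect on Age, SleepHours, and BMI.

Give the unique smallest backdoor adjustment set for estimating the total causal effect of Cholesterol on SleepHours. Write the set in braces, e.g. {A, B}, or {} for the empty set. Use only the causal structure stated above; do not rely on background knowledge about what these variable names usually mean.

Variables eligible for adjustment (non-descendants of Cholesterol, excluding Cholesterol and SleepHours): {Exercise}.
Backdoor paths from Cholesterol to SleepHours:
  P1: Cholesterol <- Exercise -> SleepHours
  P2: Cholesterol <- Exercise -> Smoking <- SleepHours
  P3: Cholesterol <- Exercise -> Smoking -> BMI <- SleepHours
  P4: Cholesterol <- Exercise -> Age <- Smoking <- SleepHours
  P5: Cholesterol <- Exercise -> Age <- Smoking -> BMI <- SleepHours
The empty set is not sufficient: P1 (Cholesterol <- Exercise -> SleepHours) has no collider blocking it and no conditioned non-collider, so it is open.
Try {Exercise}:
  P1: blocked at fork node Exercise ∈ conditioning set.
  P2: blocked at fork node Exercise ∈ conditioning set.
  P3: blocked at fork node Exercise ∈ conditioning set.
  P4: blocked at fork node Exercise ∈ conditioning set.
  P5: blocked at fork node Exercise ∈ conditioning set.
{Exercise} contains no descendant of Cholesterol and blocks every backdoor path.
{Exercise} is the unique smallest valid adjustment set.

{Exercise}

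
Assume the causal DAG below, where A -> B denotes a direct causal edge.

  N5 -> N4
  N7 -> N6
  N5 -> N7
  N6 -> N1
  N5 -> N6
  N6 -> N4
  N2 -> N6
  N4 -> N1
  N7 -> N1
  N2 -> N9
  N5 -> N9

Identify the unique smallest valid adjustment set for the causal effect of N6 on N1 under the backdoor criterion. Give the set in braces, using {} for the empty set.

Variables eligible for adjustment (non-descendants of N6, excluding N6 and N1): {N2, N5, N7, N9}.
Backdoor paths from N6 to N1:
  P1: N6 <- N5 -> N7 -> N1
  P2: N6 <- N5 -> N4 -> N1
  P3: N6 <- N7 <- N5 -> N4 -> N1
  P4: N6 <- N7 -> N1
  P5: N6 <- N2 -> N9 <- N5 -> N7 -> N1
  P6: N6 <- N2 -> N9 <- N5 -> N4 -> N1
The empty set is not sufficient: P1 (N6 <- N5 -> N7 -> N1) has no collider blocking it and no conditioned non-collider, so it is open.
Try {N5, N7}:
  P1: blocked at fork node N5 ∈ conditioning set.
  P2: blocked at fork node N5 ∈ conditioning set.
  P3: blocked at chain node N7 ∈ conditioning set.
  P4: blocked at fork node N7 ∈ conditioning set.
  P5: blocked at collider N9 (neither it nor any descendant is in the conditioning set).
  P6: blocked at collider N9 (neither it nor any descendant is in the conditioning set).
{N5, N7} contains no descendant of N6 and blocks every backdoor path.
Every element of {N5, N7} is needed (dropping N5 leaves P2 open; dropping N7 leaves P4 open), so no proper subset is valid.
Among all size-2 subsets of the eligible variables, only {N5, N7} blocks every backdoor path, so it is the unique smallest valid adjustment set.

{N5, N7}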